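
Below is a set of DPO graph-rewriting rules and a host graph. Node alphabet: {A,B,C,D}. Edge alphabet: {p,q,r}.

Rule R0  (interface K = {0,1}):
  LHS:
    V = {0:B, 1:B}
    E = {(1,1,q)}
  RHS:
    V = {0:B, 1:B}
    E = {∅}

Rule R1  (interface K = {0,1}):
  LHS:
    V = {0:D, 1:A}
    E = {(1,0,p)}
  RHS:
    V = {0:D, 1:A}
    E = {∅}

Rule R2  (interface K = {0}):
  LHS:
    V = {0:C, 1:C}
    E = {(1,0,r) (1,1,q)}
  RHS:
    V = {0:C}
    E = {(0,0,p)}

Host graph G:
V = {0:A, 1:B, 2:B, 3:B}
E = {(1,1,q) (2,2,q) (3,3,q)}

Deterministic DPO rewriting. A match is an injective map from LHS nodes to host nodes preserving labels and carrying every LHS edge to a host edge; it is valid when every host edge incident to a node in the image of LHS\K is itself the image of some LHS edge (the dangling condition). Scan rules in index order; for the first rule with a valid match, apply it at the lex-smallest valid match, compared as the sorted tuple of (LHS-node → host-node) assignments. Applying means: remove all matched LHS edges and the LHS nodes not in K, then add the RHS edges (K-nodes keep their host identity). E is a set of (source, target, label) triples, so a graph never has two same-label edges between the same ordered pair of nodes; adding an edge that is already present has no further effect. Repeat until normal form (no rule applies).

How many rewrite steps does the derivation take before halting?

start.  V:4 E:3  edges: 1-q->1 2-q->2 3-q->3
1. fire R0 via {0↦1, 1↦2}  →  V:4 E:2  edges: 1-q->1 3-q->3
2. fire R0 via {0↦1, 1↦3}  →  V:4 E:1  edges: 1-q->1
3. fire R0 via {0↦2, 1↦1}  →  V:4 E:0  edges: ∅
normal form: no rule applies after step 3

Answer: 3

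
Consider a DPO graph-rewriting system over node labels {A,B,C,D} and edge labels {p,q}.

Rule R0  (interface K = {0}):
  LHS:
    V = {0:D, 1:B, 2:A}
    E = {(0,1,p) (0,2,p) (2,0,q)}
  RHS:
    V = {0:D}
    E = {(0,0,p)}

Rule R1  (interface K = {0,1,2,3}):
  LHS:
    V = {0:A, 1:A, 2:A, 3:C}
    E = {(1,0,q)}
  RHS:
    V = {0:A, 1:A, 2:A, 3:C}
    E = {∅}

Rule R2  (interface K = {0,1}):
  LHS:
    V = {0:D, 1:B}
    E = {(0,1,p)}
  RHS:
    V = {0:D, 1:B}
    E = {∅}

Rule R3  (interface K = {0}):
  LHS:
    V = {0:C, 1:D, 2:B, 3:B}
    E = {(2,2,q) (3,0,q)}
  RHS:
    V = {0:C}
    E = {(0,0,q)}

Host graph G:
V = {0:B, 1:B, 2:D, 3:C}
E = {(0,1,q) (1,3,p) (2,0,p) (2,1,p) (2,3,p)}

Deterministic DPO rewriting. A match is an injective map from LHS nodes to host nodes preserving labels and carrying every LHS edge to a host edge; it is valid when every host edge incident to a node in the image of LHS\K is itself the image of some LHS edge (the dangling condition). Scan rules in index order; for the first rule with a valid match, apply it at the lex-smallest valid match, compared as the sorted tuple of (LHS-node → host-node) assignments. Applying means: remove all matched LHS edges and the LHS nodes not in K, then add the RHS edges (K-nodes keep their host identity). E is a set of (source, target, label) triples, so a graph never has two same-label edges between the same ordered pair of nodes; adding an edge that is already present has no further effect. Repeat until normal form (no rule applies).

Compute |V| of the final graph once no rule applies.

start.  V:4 E:5  edges: 0-q->1 1-p->3 2-p->0 2-p->1 2-p->3
1. fire R2 via {0↦2, 1↦0}  →  V:4 E:4  edges: 0-q->1 1-p->3 2-p->1 2-p->3
2. fire R2 via {0↦2, 1↦1}  →  V:4 E:3  edges: 0-q->1 1-p->3 2-p->3
final graph: no rule applies after step 2
NF nodes: {0:B, 1:B, 2:D, 3:C}

Answer: 4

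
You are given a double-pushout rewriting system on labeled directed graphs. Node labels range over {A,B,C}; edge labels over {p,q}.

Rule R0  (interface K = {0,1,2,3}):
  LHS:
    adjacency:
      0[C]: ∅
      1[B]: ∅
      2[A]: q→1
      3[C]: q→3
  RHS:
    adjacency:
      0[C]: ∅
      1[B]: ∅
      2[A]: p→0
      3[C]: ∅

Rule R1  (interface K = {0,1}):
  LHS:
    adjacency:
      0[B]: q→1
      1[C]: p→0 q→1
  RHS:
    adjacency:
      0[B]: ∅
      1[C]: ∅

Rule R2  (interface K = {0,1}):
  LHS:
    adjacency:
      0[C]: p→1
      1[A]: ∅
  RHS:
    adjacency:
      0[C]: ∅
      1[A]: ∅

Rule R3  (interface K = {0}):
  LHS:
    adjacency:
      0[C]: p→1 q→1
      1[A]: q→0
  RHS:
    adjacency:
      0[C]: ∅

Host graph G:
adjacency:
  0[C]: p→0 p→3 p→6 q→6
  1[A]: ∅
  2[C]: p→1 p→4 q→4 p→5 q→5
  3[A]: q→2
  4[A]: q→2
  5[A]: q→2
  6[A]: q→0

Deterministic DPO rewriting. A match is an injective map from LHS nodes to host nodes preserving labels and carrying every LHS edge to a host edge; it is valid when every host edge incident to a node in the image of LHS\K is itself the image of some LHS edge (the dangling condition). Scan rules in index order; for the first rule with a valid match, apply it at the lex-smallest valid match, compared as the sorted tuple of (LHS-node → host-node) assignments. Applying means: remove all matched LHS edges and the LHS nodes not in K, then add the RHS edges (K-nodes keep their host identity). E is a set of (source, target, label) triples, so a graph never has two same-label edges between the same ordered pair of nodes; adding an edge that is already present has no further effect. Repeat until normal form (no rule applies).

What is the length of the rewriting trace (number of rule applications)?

Answer: 5

Steps:
initial: |V|=7 |E|=13  E = 0-p->0 0-p->3 0-p->6 0-q->6 2-p->1 2-p->4 2-q->4 2-p->5 2-q->5 3-q->2 4-q->2 5-q->2 6-q->0
step 1: apply R2 at {0↦0, 1↦3}  → |V|=7 |E|=12  E = 0-p->0 0-p->6 0-q->6 2-p->1 2-p->4 2-q->4 2-p->5 2-q->5 3-q->2 4-q->2 5-q->2 6-q->0
step 2: apply R2 at {0↦0, 1↦6}  → |V|=7 |E|=11  E = 0-p->0 0-q->6 2-p->1 2-p->4 2-q->4 2-p->5 2-q->5 3-q->2 4-q->2 5-q->2 6-q->0
step 3: apply R2 at {0↦2, 1↦1}  → |V|=7 |E|=10  E = 0-p->0 0-q->6 2-p->4 2-q->4 2-p->5 2-q->5 3-q->2 4-q->2 5-q->2 6-q->0
step 4: apply R2 at {0↦2, 1↦4}  → |V|=7 |E|=9  E = 0-p->0 0-q->6 2-q->4 2-p->5 2-q->5 3-q->2 4-q->2 5-q->2 6-q->0
step 5: apply R2 at {0↦2, 1↦5}  → |V|=7 |E|=8  E = 0-p->0 0-q->6 2-q->4 2-q->5 3-q->2 4-q->2 5-q->2 6-q->0
normal form: no rule applies after step 5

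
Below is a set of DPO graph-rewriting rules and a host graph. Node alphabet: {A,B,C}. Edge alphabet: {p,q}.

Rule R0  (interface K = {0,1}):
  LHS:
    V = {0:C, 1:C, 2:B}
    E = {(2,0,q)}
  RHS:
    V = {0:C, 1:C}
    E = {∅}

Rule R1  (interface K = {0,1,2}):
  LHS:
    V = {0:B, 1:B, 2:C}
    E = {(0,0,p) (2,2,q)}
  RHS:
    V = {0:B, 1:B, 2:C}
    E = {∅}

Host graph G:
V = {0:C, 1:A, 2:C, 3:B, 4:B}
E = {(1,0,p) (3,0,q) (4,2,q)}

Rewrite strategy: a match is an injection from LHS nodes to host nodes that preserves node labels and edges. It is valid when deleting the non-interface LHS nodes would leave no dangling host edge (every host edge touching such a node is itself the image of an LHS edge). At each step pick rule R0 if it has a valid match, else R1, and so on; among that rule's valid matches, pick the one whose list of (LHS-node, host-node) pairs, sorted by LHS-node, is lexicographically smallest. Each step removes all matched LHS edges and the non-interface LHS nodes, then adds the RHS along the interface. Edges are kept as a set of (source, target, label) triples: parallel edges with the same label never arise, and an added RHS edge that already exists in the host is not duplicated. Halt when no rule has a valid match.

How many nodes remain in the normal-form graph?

Answer: 3

Rewrite trace:
initial: |V|=5 |E|=3  E = 1-p->0 3-q->0 4-q->2
step 1: apply R0 at {0↦0, 1↦2, 2↦3}  → |V|=4 |E|=2  E = 1-p->0 4-q->2
step 2: apply R0 at {0↦2, 1↦0, 2↦4}  → |V|=3 |E|=1  E = 1-p->0
normal form: no rule applies after step 2
NF nodes: {0:C, 1:A, 2:C}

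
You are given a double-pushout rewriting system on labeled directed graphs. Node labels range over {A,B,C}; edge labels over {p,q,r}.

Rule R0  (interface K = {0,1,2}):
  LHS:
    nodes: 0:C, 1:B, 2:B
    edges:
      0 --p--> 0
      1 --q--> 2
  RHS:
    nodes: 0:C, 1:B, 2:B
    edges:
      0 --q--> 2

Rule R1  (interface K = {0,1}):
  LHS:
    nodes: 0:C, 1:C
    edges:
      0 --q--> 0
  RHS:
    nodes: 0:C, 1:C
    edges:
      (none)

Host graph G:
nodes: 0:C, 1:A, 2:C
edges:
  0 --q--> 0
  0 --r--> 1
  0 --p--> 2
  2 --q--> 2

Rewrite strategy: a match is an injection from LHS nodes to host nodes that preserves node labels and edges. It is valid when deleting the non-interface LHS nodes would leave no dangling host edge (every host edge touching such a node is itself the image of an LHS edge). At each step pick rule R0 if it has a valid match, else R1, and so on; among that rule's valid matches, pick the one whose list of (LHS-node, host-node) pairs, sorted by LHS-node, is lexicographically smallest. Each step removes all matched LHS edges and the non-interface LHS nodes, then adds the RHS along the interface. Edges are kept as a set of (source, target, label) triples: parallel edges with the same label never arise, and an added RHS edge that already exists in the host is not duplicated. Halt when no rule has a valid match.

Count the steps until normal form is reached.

[0] host  ⇒  3 nodes, 4 edges  {0-q->0 0-r->1 0-p->2 2-q->2}
[1] R1 @ {0↦0, 1↦2}  ⇒  3 nodes, 3 edges  {0-r->1 0-p->2 2-q->2}
[2] R1 @ {0↦2, 1↦0}  ⇒  3 nodes, 2 edges  {0-r->1 0-p->2}
final graph: no rule applies after step 2

Answer: 2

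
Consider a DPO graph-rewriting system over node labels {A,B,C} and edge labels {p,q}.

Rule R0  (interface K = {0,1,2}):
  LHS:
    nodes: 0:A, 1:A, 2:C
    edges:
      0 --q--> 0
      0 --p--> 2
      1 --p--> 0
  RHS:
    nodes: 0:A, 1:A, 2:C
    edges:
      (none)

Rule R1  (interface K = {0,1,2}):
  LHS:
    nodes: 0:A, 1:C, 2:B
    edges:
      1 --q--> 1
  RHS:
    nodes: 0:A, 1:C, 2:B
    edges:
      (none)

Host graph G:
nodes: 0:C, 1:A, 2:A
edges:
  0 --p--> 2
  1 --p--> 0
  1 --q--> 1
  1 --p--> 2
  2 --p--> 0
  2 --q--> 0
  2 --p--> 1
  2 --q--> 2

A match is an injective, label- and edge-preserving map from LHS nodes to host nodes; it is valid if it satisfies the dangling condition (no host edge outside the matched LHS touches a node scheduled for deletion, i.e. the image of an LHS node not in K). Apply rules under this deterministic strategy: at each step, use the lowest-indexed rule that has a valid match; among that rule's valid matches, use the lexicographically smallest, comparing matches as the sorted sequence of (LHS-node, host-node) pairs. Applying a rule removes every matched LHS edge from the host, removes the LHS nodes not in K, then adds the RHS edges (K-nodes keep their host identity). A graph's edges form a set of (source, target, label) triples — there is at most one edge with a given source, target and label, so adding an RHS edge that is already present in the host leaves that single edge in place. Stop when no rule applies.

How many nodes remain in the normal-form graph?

Answer: 3

Steps:
initial: |V|=3 |E|=8  E = 0-p->2 1-p->0 1-q->1 1-p->2 2-p->0 2-q->0 2-p->1 2-q->2
step 1: apply R0 at {0↦1, 1↦2, 2↦0}  → |V|=3 |E|=5  E = 0-p->2 1-p->2 2-p->0 2-q->0 2-q->2
step 2: apply R0 at {0↦2, 1↦1, 2↦0}  → |V|=3 |E|=2  E = 0-p->2 2-q->0
halt: no rule applies after step 2
NF nodes: {0:C, 1:A, 2:A}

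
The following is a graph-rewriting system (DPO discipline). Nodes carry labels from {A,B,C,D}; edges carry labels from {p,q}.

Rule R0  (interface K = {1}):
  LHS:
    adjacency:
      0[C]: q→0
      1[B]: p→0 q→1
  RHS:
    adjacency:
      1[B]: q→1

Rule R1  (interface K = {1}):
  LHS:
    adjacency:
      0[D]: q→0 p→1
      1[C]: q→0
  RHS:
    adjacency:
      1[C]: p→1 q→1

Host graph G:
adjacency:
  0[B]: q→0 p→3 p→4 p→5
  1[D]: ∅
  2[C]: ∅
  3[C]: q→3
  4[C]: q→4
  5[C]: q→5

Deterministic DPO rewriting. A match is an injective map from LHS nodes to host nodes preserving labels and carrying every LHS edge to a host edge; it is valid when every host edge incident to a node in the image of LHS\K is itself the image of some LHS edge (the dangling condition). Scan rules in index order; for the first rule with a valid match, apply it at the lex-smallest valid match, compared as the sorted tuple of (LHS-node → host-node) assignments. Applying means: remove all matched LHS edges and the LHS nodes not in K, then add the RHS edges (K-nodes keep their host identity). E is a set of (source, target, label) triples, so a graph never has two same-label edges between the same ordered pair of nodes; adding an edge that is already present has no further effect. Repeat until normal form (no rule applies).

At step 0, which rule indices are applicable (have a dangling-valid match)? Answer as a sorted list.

Answer: [R0]

Steps:
R0: 3 valid matches — {0↦3, 1↦0}, {0↦4, 1↦0}, {0↦5, 1↦0}
R1: no valid match — LHS pattern not found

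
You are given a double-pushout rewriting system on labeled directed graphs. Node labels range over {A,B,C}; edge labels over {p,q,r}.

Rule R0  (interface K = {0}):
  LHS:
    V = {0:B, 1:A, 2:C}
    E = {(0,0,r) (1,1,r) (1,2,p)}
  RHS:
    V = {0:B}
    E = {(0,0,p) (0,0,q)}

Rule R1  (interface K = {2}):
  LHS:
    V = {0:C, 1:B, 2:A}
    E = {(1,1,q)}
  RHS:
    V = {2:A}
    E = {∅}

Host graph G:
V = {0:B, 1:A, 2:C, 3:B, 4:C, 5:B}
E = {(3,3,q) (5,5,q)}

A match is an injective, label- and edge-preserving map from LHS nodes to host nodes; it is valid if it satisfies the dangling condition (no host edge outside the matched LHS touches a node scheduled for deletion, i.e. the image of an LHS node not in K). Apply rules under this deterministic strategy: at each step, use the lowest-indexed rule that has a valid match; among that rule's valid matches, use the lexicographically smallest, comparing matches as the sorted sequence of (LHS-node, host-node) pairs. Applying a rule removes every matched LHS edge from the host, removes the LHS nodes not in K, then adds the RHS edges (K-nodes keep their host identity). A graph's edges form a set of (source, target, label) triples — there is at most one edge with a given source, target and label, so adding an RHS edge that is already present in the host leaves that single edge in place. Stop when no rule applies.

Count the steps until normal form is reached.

start.  V:6 E:2  edges: 3-q->3 5-q->5
1. fire R1 via {0↦2, 1↦3, 2↦1}  →  V:4 E:1  edges: 5-q->5
2. fire R1 via {0↦4, 1↦5, 2↦1}  →  V:2 E:0  edges: ∅
normal form: no rule applies after step 2

Answer: 2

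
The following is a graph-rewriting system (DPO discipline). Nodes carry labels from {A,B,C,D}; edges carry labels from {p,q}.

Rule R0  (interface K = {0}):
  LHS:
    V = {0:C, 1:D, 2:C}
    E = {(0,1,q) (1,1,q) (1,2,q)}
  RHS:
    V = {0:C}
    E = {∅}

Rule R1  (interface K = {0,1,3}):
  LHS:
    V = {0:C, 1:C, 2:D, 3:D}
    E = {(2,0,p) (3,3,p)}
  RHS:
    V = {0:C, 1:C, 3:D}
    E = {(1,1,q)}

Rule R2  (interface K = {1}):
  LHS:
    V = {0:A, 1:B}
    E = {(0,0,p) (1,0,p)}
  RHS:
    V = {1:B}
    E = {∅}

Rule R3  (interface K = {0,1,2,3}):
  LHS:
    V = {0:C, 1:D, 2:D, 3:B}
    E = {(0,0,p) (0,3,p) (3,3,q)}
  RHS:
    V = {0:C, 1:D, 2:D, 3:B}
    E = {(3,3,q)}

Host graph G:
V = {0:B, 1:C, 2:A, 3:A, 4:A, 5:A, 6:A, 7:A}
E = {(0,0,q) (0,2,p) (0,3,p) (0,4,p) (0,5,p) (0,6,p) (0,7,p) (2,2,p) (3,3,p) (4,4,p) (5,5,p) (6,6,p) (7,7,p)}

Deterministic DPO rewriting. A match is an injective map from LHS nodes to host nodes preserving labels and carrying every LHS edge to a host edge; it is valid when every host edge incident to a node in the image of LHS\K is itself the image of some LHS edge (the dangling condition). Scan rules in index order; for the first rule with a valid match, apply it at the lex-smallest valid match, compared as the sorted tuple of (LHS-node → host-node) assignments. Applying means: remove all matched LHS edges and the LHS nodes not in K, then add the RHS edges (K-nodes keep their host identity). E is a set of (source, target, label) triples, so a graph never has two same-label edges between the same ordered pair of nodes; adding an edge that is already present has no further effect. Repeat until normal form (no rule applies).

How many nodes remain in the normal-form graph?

Answer: 2

Rewrite trace:
[0] host  ⇒  8 nodes, 13 edges  {0-q->0 0-p->2 0-p->3 0-p->4 0-p->5 0-p->6 0-p->7 2-p->2 3-p->3 4-p->4 5-p->5 6-p->6 7-p->7}
[1] R2 @ {0↦2, 1↦0}  ⇒  7 nodes, 11 edges  {0-q->0 0-p->3 0-p->4 0-p->5 0-p->6 0-p->7 3-p->3 4-p->4 5-p->5 6-p->6 7-p->7}
[2] R2 @ {0↦3, 1↦0}  ⇒  6 nodes, 9 edges  {0-q->0 0-p->4 0-p->5 0-p->6 0-p->7 4-p->4 5-p->5 6-p->6 7-p->7}
[3] R2 @ {0↦4, 1↦0}  ⇒  5 nodes, 7 edges  {0-q->0 0-p->5 0-p->6 0-p->7 5-p->5 6-p->6 7-p->7}
[4] R2 @ {0↦5, 1↦0}  ⇒  4 nodes, 5 edges  {0-q->0 0-p->6 0-p->7 6-p->6 7-p->7}
[5] R2 @ {0↦6, 1↦0}  ⇒  3 nodes, 3 edges  {0-q->0 0-p->7 7-p->7}
[6] R2 @ {0↦7, 1↦0}  ⇒  2 nodes, 1 edges  {0-q->0}
halt: no rule applies after step 6
NF nodes: {0:B, 1:C}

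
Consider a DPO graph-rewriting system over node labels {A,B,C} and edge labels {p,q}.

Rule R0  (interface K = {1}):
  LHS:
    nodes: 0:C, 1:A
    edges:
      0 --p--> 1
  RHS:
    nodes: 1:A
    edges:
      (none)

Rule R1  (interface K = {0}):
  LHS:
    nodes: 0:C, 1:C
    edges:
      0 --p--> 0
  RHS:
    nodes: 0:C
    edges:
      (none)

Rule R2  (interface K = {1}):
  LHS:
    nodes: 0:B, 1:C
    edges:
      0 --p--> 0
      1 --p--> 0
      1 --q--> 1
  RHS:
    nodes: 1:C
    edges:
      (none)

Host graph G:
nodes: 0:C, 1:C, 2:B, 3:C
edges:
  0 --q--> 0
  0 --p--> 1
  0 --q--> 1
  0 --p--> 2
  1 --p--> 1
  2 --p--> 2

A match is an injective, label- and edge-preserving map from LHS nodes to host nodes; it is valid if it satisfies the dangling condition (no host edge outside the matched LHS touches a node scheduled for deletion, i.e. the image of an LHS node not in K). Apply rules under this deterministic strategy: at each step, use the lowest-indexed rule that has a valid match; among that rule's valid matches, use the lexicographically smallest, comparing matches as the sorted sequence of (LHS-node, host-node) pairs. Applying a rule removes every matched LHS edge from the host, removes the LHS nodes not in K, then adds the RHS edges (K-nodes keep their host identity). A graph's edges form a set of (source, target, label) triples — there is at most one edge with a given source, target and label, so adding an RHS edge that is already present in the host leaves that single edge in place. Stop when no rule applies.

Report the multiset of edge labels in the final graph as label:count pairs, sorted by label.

Answer: p:1 q:1

Derivation:
initial: |V|=4 |E|=6  E = 0-q->0 0-p->1 0-q->1 0-p->2 1-p->1 2-p->2
step 1: apply R1 at {0↦1, 1↦3}  → |V|=3 |E|=5  E = 0-q->0 0-p->1 0-q->1 0-p->2 2-p->2
step 2: apply R2 at {0↦2, 1↦0}  → |V|=2 |E|=2  E = 0-p->1 0-q->1
halt: no rule applies after step 2
NF edges: [(0, 1, 'p'), (0, 1, 'q')]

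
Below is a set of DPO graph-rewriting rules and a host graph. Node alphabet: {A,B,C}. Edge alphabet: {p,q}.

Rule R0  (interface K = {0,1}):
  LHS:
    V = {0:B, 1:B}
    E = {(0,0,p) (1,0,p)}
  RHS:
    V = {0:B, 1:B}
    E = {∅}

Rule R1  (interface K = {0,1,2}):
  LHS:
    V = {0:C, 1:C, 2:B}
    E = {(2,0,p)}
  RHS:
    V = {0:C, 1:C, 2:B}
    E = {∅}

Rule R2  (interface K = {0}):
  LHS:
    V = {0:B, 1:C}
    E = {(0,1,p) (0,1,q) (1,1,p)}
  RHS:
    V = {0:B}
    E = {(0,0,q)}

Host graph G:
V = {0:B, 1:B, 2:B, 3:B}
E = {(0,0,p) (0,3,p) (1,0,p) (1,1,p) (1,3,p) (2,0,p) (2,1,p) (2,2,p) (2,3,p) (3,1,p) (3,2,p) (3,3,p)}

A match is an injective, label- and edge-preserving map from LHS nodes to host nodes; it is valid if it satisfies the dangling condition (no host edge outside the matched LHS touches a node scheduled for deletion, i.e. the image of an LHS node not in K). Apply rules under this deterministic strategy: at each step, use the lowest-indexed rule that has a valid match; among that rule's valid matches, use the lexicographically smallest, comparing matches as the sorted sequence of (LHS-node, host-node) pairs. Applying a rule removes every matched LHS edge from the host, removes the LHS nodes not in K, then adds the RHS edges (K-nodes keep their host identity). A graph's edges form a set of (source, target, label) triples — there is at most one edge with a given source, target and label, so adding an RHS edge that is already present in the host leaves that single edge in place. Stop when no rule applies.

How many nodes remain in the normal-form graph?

[0] host  ⇒  4 nodes, 12 edges  {0-p->0 0-p->3 1-p->0 1-p->1 1-p->3 2-p->0 2-p->1 2-p->2 2-p->3 3-p->1 3-p->2 3-p->3}
[1] R0 @ {0↦0, 1↦1}  ⇒  4 nodes, 10 edges  {0-p->3 1-p->1 1-p->3 2-p->0 2-p->1 2-p->2 2-p->3 3-p->1 3-p->2 3-p->3}
[2] R0 @ {0↦1, 1↦2}  ⇒  4 nodes, 8 edges  {0-p->3 1-p->3 2-p->0 2-p->2 2-p->3 3-p->1 3-p->2 3-p->3}
[3] R0 @ {0↦2, 1↦3}  ⇒  4 nodes, 6 edges  {0-p->3 1-p->3 2-p->0 2-p->3 3-p->1 3-p->3}
[4] R0 @ {0↦3, 1↦0}  ⇒  4 nodes, 4 edges  {1-p->3 2-p->0 2-p->3 3-p->1}
halt: no rule applies after step 4
NF nodes: {0:B, 1:B, 2:B, 3:B}

Answer: 4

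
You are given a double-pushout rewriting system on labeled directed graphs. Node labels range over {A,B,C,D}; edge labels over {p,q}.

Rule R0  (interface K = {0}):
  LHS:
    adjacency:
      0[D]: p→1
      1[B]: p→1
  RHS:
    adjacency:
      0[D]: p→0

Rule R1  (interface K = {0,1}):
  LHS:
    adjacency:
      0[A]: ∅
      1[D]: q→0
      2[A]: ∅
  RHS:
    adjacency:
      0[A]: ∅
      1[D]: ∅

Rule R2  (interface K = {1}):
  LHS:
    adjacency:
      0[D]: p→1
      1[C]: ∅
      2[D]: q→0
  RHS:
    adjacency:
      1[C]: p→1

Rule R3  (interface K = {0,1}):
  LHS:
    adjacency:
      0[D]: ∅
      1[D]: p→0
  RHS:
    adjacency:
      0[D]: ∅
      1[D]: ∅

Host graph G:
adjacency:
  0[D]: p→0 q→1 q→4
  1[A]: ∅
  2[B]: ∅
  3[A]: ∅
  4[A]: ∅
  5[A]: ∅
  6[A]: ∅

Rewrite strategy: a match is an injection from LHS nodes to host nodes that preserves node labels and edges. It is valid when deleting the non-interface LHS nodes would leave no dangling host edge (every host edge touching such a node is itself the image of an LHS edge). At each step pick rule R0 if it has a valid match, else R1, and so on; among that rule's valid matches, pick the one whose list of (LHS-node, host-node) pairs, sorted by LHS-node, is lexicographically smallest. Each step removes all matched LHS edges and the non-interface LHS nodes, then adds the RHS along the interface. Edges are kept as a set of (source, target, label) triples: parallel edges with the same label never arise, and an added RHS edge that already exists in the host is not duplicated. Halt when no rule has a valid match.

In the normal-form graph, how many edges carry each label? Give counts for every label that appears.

[0] host  ⇒  7 nodes, 3 edges  {0-p->0 0-q->1 0-q->4}
[1] R1 @ {0↦1, 1↦0, 2↦3}  ⇒  6 nodes, 2 edges  {0-p->0 0-q->4}
[2] R1 @ {0↦4, 1↦0, 2↦1}  ⇒  5 nodes, 1 edges  {0-p->0}
final graph: no rule applies after step 2
NF edges: [(0, 0, 'p')]

Answer: p:1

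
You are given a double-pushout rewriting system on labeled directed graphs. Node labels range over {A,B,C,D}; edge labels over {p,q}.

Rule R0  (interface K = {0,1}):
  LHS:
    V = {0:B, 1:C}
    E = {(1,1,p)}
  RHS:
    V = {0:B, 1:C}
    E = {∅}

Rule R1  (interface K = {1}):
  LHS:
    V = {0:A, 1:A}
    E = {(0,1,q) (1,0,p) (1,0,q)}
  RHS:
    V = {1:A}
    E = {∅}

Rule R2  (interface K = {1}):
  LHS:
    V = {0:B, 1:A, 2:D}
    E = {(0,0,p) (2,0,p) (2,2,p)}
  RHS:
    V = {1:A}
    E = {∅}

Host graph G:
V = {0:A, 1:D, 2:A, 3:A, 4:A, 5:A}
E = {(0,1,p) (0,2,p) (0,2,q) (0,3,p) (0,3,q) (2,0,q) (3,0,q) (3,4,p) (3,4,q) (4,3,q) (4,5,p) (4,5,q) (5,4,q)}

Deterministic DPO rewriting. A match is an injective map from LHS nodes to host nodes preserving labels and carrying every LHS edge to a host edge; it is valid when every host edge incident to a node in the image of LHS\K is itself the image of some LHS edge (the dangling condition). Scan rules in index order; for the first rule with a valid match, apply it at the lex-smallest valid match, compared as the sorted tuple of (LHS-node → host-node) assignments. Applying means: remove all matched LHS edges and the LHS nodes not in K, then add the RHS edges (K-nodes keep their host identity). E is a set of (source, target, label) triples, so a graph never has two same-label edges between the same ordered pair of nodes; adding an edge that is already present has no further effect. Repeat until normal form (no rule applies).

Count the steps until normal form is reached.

Answer: 4

Derivation:
start.  V:6 E:13  edges: 0-p->1 0-p->2 0-q->2 0-p->3 0-q->3 2-q->0 3-q->0 3-p->4 3-q->4 4-q->3 4-p->5 4-q->5 5-q->4
1. fire R1 via {0↦2, 1↦0}  →  V:5 E:10  edges: 0-p->1 0-p->3 0-q->3 3-q->0 3-p->4 3-q->4 4-q->3 4-p->5 4-q->5 5-q->4
2. fire R1 via {0↦5, 1↦4}  →  V:4 E:7  edges: 0-p->1 0-p->3 0-q->3 3-q->0 3-p->4 3-q->4 4-q->3
3. fire R1 via {0↦4, 1↦3}  →  V:3 E:4  edges: 0-p->1 0-p->3 0-q->3 3-q->0
4. fire R1 via {0↦3, 1↦0}  →  V:2 E:1  edges: 0-p->1
final graph: no rule applies after step 4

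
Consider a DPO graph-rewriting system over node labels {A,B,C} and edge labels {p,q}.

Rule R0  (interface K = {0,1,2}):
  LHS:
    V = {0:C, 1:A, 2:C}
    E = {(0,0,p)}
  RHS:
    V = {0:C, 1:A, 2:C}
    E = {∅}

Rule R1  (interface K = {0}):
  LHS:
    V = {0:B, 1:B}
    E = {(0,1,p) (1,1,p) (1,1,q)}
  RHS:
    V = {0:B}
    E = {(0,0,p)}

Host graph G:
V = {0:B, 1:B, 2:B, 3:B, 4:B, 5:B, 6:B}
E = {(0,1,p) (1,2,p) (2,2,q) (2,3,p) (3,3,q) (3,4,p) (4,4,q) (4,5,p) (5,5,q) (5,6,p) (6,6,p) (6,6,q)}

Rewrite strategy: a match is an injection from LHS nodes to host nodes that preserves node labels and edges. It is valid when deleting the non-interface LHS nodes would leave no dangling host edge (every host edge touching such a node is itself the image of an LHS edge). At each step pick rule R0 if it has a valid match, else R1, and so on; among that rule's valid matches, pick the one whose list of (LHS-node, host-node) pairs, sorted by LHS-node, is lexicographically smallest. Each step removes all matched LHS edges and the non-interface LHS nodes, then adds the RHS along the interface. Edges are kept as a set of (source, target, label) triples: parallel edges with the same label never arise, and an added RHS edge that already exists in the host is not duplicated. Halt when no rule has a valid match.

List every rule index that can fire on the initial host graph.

Answer: [R1]

Derivation:
R0: no valid match — LHS pattern not found
R1: 1 valid match — {0↦5, 1↦6}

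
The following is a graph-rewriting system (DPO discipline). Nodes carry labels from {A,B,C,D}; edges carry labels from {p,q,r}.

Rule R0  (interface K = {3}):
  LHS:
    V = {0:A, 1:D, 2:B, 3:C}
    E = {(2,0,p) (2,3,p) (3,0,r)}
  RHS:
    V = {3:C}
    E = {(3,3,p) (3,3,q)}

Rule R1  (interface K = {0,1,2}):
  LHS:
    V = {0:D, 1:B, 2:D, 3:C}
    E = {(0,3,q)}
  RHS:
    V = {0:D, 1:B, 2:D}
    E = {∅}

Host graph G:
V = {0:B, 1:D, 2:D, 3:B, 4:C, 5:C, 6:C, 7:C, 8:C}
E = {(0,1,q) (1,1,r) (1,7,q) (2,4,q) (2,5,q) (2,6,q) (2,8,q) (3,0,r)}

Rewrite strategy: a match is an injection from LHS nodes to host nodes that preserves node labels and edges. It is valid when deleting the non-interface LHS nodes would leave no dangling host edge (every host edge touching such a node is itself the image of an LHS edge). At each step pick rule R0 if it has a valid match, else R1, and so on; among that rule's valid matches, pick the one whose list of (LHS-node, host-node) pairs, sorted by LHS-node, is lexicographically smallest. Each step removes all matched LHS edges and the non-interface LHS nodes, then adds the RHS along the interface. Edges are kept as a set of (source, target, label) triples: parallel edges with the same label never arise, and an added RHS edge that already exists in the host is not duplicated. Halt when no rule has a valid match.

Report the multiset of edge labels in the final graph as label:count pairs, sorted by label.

start.  V:9 E:8  edges: 0-q->1 1-r->1 1-q->7 2-q->4 2-q->5 2-q->6 2-q->8 3-r->0
1. fire R1 via {0↦1, 1↦0, 2↦2, 3↦7}  →  V:8 E:7  edges: 0-q->1 1-r->1 2-q->4 2-q->5 2-q->6 2-q->8 3-r->0
2. fire R1 via {0↦2, 1↦0, 2↦1, 3↦4}  →  V:7 E:6  edges: 0-q->1 1-r->1 2-q->5 2-q->6 2-q->8 3-r->0
3. fire R1 via {0↦2, 1↦0, 2↦1, 3↦5}  →  V:6 E:5  edges: 0-q->1 1-r->1 2-q->6 2-q->8 3-r->0
4. fire R1 via {0↦2, 1↦0, 2↦1, 3↦6}  →  V:5 E:4  edges: 0-q->1 1-r->1 2-q->8 3-r->0
5. fire R1 via {0↦2, 1↦0, 2↦1, 3↦8}  →  V:4 E:3  edges: 0-q->1 1-r->1 3-r->0
normal form: no rule applies after step 5
NF edges: [(0, 1, 'q'), (1, 1, 'r'), (3, 0, 'r')]

Answer: q:1 r:2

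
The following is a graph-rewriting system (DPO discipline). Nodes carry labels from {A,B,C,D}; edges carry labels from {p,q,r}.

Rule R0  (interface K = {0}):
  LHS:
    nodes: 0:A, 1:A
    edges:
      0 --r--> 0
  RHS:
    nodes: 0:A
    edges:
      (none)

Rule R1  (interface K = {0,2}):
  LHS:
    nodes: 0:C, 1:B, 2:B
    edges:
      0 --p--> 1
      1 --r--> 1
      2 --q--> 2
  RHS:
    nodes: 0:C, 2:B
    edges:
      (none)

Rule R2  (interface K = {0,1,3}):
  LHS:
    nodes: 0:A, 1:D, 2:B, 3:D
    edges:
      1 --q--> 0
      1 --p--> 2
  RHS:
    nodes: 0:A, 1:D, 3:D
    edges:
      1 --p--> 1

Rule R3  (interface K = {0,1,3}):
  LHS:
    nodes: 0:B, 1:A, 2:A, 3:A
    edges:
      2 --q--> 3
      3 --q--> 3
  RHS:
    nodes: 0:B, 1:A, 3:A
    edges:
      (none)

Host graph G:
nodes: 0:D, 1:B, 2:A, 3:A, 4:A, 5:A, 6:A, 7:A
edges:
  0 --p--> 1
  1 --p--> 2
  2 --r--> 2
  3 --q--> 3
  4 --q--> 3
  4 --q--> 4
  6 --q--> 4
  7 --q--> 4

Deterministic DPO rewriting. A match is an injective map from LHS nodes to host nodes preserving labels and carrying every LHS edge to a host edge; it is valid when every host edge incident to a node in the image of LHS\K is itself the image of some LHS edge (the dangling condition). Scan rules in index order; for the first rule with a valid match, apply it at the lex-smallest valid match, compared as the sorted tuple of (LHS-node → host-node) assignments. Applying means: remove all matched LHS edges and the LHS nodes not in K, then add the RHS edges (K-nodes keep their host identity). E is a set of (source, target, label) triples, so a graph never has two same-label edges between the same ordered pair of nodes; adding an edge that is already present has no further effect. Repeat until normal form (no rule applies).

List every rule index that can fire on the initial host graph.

Answer: [R0,R3]

Steps:
R0: 1 valid match — {0↦2, 1↦5}
R1: no valid match — LHS pattern not found
R2: no valid match — LHS pattern not found
R3: 8 valid matches — {0↦1, 1↦2, 2↦6, 3↦4}, {0↦1, 1↦2, 2↦7, 3↦4}, {0↦1, 1↦3, 2↦6, 3↦4} (+5 more)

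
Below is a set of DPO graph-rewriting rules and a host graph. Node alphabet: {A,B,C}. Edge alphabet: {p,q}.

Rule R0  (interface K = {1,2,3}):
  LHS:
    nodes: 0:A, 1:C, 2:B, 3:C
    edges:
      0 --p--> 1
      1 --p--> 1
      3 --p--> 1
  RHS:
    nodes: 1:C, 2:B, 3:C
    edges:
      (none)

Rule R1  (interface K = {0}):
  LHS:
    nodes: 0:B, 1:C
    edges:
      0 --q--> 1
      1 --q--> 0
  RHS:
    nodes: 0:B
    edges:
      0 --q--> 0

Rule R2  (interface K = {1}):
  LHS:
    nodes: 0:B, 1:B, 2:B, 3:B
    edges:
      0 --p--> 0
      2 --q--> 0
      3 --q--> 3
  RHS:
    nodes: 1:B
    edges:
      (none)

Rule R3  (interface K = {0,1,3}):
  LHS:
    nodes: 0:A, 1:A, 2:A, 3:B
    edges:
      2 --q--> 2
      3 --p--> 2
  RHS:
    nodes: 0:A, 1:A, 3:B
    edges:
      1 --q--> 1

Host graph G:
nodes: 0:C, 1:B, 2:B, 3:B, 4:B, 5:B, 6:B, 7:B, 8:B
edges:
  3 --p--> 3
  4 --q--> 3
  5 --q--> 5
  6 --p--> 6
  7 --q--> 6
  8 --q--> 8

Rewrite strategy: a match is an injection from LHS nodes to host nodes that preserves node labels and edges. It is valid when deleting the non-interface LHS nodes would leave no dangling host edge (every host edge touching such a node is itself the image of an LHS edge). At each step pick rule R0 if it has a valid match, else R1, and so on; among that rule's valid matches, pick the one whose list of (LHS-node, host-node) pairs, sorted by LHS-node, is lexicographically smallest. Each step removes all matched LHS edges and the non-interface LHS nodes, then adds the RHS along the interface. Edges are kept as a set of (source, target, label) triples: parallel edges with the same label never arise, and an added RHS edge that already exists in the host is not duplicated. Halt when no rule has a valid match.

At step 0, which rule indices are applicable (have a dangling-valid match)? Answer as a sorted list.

Answer: [R2]

Steps:
R0: no valid match — LHS pattern not found
R1: no valid match — LHS pattern not found
R2: 20 valid matches — {0↦3, 1↦1, 2↦4, 3↦5}, {0↦3, 1↦1, 2↦4, 3↦8}, {0↦3, 1↦2, 2↦4, 3↦5} (+17 more)
R3: no valid match — LHS pattern not found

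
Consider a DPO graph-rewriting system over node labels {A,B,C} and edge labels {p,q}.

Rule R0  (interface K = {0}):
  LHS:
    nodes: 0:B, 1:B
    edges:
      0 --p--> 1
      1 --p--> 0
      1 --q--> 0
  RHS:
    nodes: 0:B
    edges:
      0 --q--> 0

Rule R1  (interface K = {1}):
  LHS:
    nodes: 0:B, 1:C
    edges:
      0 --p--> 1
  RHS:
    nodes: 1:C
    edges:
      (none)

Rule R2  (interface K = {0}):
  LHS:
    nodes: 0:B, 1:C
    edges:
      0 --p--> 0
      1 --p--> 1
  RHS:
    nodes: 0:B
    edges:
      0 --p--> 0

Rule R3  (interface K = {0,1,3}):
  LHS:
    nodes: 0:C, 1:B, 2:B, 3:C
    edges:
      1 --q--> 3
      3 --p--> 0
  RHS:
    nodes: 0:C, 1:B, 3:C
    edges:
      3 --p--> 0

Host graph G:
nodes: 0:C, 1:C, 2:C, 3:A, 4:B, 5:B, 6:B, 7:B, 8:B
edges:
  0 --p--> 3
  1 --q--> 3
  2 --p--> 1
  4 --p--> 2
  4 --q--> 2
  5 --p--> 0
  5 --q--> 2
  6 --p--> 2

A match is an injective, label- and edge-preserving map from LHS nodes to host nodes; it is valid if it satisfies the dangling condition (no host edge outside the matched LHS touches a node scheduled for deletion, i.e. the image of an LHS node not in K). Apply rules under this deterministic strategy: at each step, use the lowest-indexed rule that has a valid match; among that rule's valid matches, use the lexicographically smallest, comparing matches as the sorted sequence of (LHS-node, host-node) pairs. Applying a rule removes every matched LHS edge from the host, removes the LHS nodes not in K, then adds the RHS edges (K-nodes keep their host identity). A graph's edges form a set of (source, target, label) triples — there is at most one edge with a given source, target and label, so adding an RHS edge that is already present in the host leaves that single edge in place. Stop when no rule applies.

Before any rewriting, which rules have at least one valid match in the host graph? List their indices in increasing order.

R0: no valid match — LHS pattern not found
R1: 1 valid match — {0↦6, 1↦2}
R2: no valid match — LHS pattern not found
R3: 4 valid matches — {0↦1, 1↦4, 2↦7, 3↦2}, {0↦1, 1↦4, 2↦8, 3↦2}, {0↦1, 1↦5, 2↦7, 3↦2} (+1 more)

Answer: [R1,R3]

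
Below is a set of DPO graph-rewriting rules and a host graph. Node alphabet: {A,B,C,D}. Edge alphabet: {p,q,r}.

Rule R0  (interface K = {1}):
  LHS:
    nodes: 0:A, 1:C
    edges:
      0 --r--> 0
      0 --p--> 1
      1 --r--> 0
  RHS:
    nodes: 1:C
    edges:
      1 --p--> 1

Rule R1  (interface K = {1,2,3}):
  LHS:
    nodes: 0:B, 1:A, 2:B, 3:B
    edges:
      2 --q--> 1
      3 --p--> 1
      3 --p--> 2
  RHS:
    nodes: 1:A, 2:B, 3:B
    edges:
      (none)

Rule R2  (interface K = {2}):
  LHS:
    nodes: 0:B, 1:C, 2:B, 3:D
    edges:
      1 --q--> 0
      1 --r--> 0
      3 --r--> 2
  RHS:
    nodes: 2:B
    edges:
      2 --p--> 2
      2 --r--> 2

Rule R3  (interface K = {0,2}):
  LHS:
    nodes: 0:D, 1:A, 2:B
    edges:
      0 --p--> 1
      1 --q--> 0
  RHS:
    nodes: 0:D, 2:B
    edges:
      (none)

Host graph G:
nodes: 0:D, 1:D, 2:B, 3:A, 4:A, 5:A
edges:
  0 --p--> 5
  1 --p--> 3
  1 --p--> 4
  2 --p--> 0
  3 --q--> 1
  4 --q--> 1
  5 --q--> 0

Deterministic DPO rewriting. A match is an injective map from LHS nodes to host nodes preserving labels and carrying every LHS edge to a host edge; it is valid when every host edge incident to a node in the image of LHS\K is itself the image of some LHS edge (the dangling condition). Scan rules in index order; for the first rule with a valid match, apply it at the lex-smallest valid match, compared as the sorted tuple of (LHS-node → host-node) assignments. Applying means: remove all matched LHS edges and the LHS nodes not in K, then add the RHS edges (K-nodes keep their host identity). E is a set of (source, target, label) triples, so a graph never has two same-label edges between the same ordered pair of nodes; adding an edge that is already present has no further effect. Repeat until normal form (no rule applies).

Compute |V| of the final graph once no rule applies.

initial: |V|=6 |E|=7  E = 0-p->5 1-p->3 1-p->4 2-p->0 3-q->1 4-q->1 5-q->0
step 1: apply R3 at {0↦0, 1↦5, 2↦2}  → |V|=5 |E|=5  E = 1-p->3 1-p->4 2-p->0 3-q->1 4-q->1
step 2: apply R3 at {0↦1, 1↦3, 2↦2}  → |V|=4 |E|=3  E = 1-p->4 2-p->0 4-q->1
step 3: apply R3 at {0↦1, 1↦4, 2↦2}  → |V|=3 |E|=1  E = 2-p->0
final graph: no rule applies after step 3
NF nodes: {0:D, 1:D, 2:B}

Answer: 3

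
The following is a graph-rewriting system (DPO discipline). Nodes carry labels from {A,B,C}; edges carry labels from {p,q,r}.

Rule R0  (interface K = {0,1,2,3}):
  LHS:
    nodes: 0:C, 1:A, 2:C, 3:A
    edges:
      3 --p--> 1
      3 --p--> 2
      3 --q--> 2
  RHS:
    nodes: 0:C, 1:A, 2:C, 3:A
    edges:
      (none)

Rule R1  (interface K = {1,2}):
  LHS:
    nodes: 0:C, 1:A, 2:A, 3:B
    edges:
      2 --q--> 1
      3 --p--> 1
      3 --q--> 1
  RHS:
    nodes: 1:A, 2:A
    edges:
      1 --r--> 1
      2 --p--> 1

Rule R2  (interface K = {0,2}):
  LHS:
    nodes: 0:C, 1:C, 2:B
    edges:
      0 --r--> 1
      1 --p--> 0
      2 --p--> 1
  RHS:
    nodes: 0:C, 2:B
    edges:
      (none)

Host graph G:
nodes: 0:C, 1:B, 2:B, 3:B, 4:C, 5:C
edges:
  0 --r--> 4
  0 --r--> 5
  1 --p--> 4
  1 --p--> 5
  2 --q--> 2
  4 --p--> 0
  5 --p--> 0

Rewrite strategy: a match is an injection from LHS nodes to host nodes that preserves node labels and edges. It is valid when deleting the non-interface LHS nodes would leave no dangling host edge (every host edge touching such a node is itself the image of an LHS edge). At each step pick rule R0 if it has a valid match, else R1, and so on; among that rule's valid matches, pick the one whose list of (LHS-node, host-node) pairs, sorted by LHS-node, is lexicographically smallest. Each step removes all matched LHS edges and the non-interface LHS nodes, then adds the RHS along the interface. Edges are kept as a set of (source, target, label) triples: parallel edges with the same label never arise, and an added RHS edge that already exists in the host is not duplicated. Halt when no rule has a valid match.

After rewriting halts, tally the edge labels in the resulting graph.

Answer: q:1

Rewrite trace:
start.  V:6 E:7  edges: 0-r->4 0-r->5 1-p->4 1-p->5 2-q->2 4-p->0 5-p->0
1. fire R2 via {0↦0, 1↦4, 2↦1}  →  V:5 E:4  edges: 0-r->5 1-p->5 2-q->2 5-p->0
2. fire R2 via {0↦0, 1↦5, 2↦1}  →  V:4 E:1  edges: 2-q->2
halt: no rule applies after step 2
NF edges: [(2, 2, 'q')]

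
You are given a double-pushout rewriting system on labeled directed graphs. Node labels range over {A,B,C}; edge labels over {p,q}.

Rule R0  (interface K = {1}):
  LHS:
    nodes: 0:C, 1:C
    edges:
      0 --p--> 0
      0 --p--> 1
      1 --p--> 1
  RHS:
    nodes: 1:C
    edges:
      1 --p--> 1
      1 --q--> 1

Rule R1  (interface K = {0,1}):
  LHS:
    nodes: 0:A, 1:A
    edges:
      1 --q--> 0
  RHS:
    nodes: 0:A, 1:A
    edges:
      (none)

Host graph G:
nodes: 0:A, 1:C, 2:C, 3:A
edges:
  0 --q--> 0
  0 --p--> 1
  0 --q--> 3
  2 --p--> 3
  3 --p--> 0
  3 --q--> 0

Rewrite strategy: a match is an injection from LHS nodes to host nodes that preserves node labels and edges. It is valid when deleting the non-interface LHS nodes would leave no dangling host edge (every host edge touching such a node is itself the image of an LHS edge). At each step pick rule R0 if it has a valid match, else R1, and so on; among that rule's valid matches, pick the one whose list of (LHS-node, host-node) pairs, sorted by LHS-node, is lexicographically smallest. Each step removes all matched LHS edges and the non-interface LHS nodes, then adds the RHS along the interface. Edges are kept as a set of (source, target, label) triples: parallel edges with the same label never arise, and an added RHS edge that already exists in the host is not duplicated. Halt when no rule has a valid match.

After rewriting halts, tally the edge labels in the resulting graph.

Answer: p:3 q:1

Rewrite trace:
initial: |V|=4 |E|=6  E = 0-q->0 0-p->1 0-q->3 2-p->3 3-p->0 3-q->0
step 1: apply R1 at {0↦0, 1↦3}  → |V|=4 |E|=5  E = 0-q->0 0-p->1 0-q->3 2-p->3 3-p->0
step 2: apply R1 at {0↦3, 1↦0}  → |V|=4 |E|=4  E = 0-q->0 0-p->1 2-p->3 3-p->0
halt: no rule applies after step 2
NF edges: [(0, 0, 'q'), (0, 1, 'p'), (2, 3, 'p'), (3, 0, 'p')]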